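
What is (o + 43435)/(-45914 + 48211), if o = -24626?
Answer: 18809/2297 ≈ 8.1885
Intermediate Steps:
(o + 43435)/(-45914 + 48211) = (-24626 + 43435)/(-45914 + 48211) = 18809/2297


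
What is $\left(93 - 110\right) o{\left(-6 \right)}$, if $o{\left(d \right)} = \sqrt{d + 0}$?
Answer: $- 17 i \sqrt{6} \approx - 41.641 i$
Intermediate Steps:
$o{\left(d \right)} = \sqrt{d}$
$\left(93 - 110\right) o{\left(-6 \right)} = \left(93 - 110\right) \sqrt{-6} = - 17 i \sqrt{6}$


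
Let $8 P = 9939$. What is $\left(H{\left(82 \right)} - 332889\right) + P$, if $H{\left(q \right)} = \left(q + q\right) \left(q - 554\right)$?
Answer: $- \frac{3272437}{8} \approx -4.0905 \cdot 10^{5}$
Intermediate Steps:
$P = \frac{9939}{8}$ ($P = \frac{1}{8} \cdot 9939 = \frac{9939}{8} \approx 1242.4$)
$H{\left(q \right)} = 2 q \left(-554 + q\right)$
$\left(H{\left(82 \right)} - 332889\right) + P = \left(2 \cdot 82 \left(-554 + 82\right) - 332889\right) + \frac{9939}{8} = \left(2 \cdot 82 \left(-472\right) - 332889\right) + \frac{9939}{8} = \left(-77408 - 332889\right) + \frac{9939}{8} = -410297 + \frac{9939}{8} = - \frac{3272437}{8}$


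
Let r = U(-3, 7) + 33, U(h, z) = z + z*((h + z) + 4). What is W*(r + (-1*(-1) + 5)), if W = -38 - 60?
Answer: -9996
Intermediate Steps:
U(h, z) = z + z*(4 + h + z)
r = 96 (r = 7*(5 - 3 + 7) + 33 = 7*9 + 33 = 63 + 33 = 96)
W = -98
W*(r + (-1*(-1) + 5)) = -98*(96 + (-1*(-1) + 5)) = -98*(96 + (1 + 5)) = -98*(96 + 6) = -98*102 = -9996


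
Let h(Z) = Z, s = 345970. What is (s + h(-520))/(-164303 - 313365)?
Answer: -172725/238834 ≈ -0.72320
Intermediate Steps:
(s + h(-520))/(-164303 - 313365) = (345970 - 520)/(-164303 - 313365) = 345450/(-477668) = 345450*(-1/477668) = -172725/238834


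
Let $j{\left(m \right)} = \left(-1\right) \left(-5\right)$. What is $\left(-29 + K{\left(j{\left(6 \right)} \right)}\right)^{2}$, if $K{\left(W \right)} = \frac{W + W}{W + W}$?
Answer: $784$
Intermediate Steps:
$j{\left(m \right)} = 5$
$K{\left(W \right)} = 1$ ($K{\left(W \right)} = \frac{2 W}{2 W} = 2 W \frac{1}{2 W} = 1$)
$\left(-29 + K{\left(j{\left(6 \right)} \right)}\right)^{2} = \left(-29 + 1\right)^{2} = \left(-28\right)^{2} = 784$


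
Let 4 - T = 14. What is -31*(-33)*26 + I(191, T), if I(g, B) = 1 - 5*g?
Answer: 25644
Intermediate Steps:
T = -10 (T = 4 - 1*14 = 4 - 14 = -10)
-31*(-33)*26 + I(191, T) = -31*(-33)*26 + (1 - 5*191) = 1023*26 + (1 - 955) = 26598 - 954 = 25644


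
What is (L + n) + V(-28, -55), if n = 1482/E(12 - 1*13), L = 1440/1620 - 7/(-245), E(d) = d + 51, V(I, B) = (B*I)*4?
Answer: 9750128/1575 ≈ 6190.6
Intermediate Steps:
V(I, B) = 4*B*I
E(d) = 51 + d
L = 289/315 (L = 1440*(1/1620) - 7*(-1/245) = 8/9 + 1/35 = 289/315 ≈ 0.91746)
n = 741/25 (n = 1482/(51 + (12 - 1*13)) = 1482/(51 + (12 - 13)) = 1482/(51 - 1) = 1482/50 = 1482*(1/50) = 741/25 ≈ 29.640)
(L + n) + V(-28, -55) = (289/315 + 741/25) + 4*(-55)*(-28) = 48128/1575 + 6160 = 9750128/1575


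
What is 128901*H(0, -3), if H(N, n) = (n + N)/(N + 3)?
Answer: -128901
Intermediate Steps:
H(N, n) = (N + n)/(3 + N)
128901*H(0, -3) = 128901*((0 - 3)/(3 + 0)) = 128901*(-3/3) = 128901*((⅓)*(-3)) = 128901*(-1) = -128901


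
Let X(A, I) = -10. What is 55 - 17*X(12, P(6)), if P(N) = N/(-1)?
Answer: 225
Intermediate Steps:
P(N) = -N (P(N) = N*(-1) = -N)
55 - 17*X(12, P(6)) = 55 - 17*(-10) = 55 + 170 = 225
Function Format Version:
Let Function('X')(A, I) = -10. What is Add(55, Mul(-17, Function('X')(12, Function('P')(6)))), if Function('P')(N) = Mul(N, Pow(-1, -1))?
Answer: 225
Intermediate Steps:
Function('P')(N) = Mul(-1, N) (Function('P')(N) = Mul(N, -1) = Mul(-1, N))
Add(55, Mul(-17, Function('X')(12, Function('P')(6)))) = Add(55, Mul(-17, -10)) = Add(55, 170) = 225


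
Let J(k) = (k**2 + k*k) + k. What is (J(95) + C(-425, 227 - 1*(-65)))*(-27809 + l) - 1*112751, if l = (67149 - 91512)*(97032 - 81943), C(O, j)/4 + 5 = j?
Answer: -7092900163739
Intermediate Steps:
C(O, j) = -20 + 4*j
J(k) = k + 2*k**2 (J(k) = (k**2 + k**2) + k = 2*k**2 + k = k + 2*k**2)
l = -367613307 (l = -24363*15089 = -367613307)
(J(95) + C(-425, 227 - 1*(-65)))*(-27809 + l) - 1*112751 = (95*(1 + 2*95) + (-20 + 4*(227 - 1*(-65))))*(-27809 - 367613307) - 1*112751 = (95*(1 + 190) + (-20 + 4*(227 + 65)))*(-367641116) - 112751 = (95*191 + (-20 + 4*292))*(-367641116) - 112751 = (18145 + (-20 + 1168))*(-367641116) - 112751 = (18145 + 1148)*(-367641116) - 112751 = 19293*(-367641116) - 112751 = -7092900050988 - 112751 = -7092900163739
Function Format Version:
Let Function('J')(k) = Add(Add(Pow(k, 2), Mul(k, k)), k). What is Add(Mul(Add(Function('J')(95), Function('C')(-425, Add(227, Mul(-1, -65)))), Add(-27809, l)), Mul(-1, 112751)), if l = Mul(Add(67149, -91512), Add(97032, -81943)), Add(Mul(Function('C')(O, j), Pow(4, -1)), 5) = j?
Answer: -7092900163739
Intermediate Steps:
Function('C')(O, j) = Add(-20, Mul(4, j))
Function('J')(k) = Add(k, Mul(2, Pow(k, 2))) (Function('J')(k) = Add(Add(Pow(k, 2), Pow(k, 2)), k) = Add(Mul(2, Pow(k, 2)), k) = Add(k, Mul(2, Pow(k, 2))))
l = -367613307 (l = Mul(-24363, 15089) = -367613307)
Add(Mul(Add(Function('J')(95), Function('C')(-425, Add(227, Mul(-1, -65)))), Add(-27809, l)), Mul(-1, 112751)) = Add(Mul(Add(Mul(95, Add(1, Mul(2, 95))), Add(-20, Mul(4, Add(227, Mul(-1, -65))))), Add(-27809, -367613307)), Mul(-1, 112751)) = Add(Mul(Add(Mul(95, Add(1, 190)), Add(-20, Mul(4, Add(227, 65)))), -367641116), -112751) = Add(Mul(Add(Mul(95, 191), Add(-20, Mul(4, 292))), -367641116), -112751) = Add(Mul(Add(18145, Add(-20, 1168)), -367641116), -112751) = Add(Mul(Add(18145, 1148), -367641116), -112751) = Add(Mul(19293, -367641116), -112751) = Add(-7092900050988, -112751) = -7092900163739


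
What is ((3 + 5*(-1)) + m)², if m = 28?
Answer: 676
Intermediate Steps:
((3 + 5*(-1)) + m)² = ((3 + 5*(-1)) + 28)² = ((3 - 5) + 28)² = (-2 + 28)² = 26² = 676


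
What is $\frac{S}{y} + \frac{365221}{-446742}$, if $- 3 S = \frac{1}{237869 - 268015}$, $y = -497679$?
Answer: $- \frac{456618502828294}{558540344572119} \approx -0.81752$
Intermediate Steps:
$S = \frac{1}{90438}$ ($S = - \frac{1}{3 \left(237869 - 268015\right)} = - \frac{1}{3 \left(-30146\right)} = \left(- \frac{1}{3}\right) \left(- \frac{1}{30146}\right) = \frac{1}{90438} \approx 1.1057 \cdot 10^{-5}$)
$\frac{S}{y} + \frac{365221}{-446742} = \frac{1}{90438 \left(-497679\right)} + \frac{365221}{-446742} = \frac{1}{90438} \left(- \frac{1}{497679}\right) + 365221 \left(- \frac{1}{446742}\right) = - \frac{1}{45009093402} - \frac{365221}{446742} = - \frac{456618502828294}{558540344572119}$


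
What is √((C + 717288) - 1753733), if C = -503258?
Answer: I*√1539703 ≈ 1240.8*I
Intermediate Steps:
√((C + 717288) - 1753733) = √((-503258 + 717288) - 1753733) = √(214030 - 1753733) = √(-1539703) = I*√1539703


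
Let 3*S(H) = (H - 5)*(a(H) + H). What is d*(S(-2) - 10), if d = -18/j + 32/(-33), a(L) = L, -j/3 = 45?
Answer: 92/165 ≈ 0.55758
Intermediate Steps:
j = -135 (j = -3*45 = -135)
S(H) = 2*H*(-5 + H)/3 (S(H) = ((H - 5)*(H + H))/3 = ((-5 + H)*(2*H))/3 = (2*H*(-5 + H))/3 = 2*H*(-5 + H)/3)
d = -46/55 (d = -18/(-135) + 32/(-33) = -18*(-1/135) + 32*(-1/33) = 2/15 - 32/33 = -46/55 ≈ -0.83636)
d*(S(-2) - 10) = -46*((⅔)*(-2)*(-5 - 2) - 10)/55 = -46*((⅔)*(-2)*(-7) - 10)/55 = -46*(28/3 - 10)/55 = -46/55*(-⅔) = 92/165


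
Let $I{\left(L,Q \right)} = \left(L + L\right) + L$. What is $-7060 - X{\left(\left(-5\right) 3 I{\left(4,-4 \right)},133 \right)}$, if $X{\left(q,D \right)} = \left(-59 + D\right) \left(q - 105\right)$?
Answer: $14030$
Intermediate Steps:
$I{\left(L,Q \right)} = 3 L$ ($I{\left(L,Q \right)} = 2 L + L = 3 L$)
$X{\left(q,D \right)} = \left(-105 + q\right) \left(-59 + D\right)$ ($X{\left(q,D \right)} = \left(-59 + D\right) \left(-105 + q\right) = \left(-105 + q\right) \left(-59 + D\right)$)
$-7060 - X{\left(\left(-5\right) 3 I{\left(4,-4 \right)},133 \right)} = -7060 - \left(6195 - 13965 - 59 \left(-5\right) 3 \cdot 3 \cdot 4 + 133 \left(-5\right) 3 \cdot 3 \cdot 4\right) = -7060 - \left(6195 - 13965 - 59 \left(\left(-15\right) 12\right) + 133 \left(\left(-15\right) 12\right)\right) = -7060 - \left(6195 - 13965 - -10620 + 133 \left(-180\right)\right) = -7060 - \left(6195 - 13965 + 10620 - 23940\right) = -7060 - -21090 = -7060 + 21090 = 14030$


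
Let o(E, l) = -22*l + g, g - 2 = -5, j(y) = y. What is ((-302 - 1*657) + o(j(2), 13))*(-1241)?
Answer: 1548768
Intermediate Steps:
g = -3 (g = 2 - 5 = -3)
o(E, l) = -3 - 22*l (o(E, l) = -22*l - 3 = -3 - 22*l)
((-302 - 1*657) + o(j(2), 13))*(-1241) = ((-302 - 1*657) + (-3 - 22*13))*(-1241) = ((-302 - 657) + (-3 - 286))*(-1241) = (-959 - 289)*(-1241) = -1248*(-1241) = 1548768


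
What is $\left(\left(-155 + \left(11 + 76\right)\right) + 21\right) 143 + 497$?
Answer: $-6224$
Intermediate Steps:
$\left(\left(-155 + \left(11 + 76\right)\right) + 21\right) 143 + 497 = \left(\left(-155 + 87\right) + 21\right) 143 + 497 = \left(-68 + 21\right) 143 + 497 = \left(-47\right) 143 + 497 = -6721 + 497 = -6224$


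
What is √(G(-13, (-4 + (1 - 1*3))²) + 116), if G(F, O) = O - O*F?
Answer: 2*√155 ≈ 24.900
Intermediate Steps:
G(F, O) = O - F*O
√(G(-13, (-4 + (1 - 1*3))²) + 116) = √((-4 + (1 - 1*3))²*(1 - 1*(-13)) + 116) = √((-4 + (1 - 3))²*(1 + 13) + 116) = √((-4 - 2)²*14 + 116) = √((-6)²*14 + 116) = √(36*14 + 116) = √(504 + 116) = √620 = 2*√155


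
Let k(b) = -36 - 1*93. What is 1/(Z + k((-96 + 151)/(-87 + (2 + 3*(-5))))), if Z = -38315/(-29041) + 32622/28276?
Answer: -410581658/51949648661 ≈ -0.0079035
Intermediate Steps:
k(b) = -129 (k(b) = -36 - 93 = -129)
Z = 1015385221/410581658 (Z = -38315*(-1/29041) + 32622*(1/28276) = 38315/29041 + 16311/14138 = 1015385221/410581658 ≈ 2.4730)
1/(Z + k((-96 + 151)/(-87 + (2 + 3*(-5))))) = 1/(1015385221/410581658 - 129) = 1/(-51949648661/410581658) = -410581658/51949648661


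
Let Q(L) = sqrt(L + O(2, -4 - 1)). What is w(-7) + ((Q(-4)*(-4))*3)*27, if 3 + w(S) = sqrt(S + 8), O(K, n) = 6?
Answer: -2 - 324*sqrt(2) ≈ -460.21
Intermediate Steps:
Q(L) = sqrt(6 + L) (Q(L) = sqrt(L + 6) = sqrt(6 + L))
w(S) = -3 + sqrt(8 + S) (w(S) = -3 + sqrt(S + 8) = -3 + sqrt(8 + S))
w(-7) + ((Q(-4)*(-4))*3)*27 = (-3 + sqrt(8 - 7)) + ((sqrt(6 - 4)*(-4))*3)*27 = (-3 + sqrt(1)) + ((sqrt(2)*(-4))*3)*27 = (-3 + 1) + (-4*sqrt(2)*3)*27 = -2 - 12*sqrt(2)*27 = -2 - 324*sqrt(2)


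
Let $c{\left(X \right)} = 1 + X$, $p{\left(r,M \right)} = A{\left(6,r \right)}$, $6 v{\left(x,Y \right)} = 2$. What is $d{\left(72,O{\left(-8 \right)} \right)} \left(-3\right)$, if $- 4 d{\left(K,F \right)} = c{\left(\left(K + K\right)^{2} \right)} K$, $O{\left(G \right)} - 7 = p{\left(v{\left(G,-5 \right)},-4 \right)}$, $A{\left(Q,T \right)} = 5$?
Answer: $1119798$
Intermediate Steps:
$v{\left(x,Y \right)} = \frac{1}{3}$ ($v{\left(x,Y \right)} = \frac{1}{6} \cdot 2 = \frac{1}{3}$)
$p{\left(r,M \right)} = 5$
$O{\left(G \right)} = 12$ ($O{\left(G \right)} = 7 + 5 = 12$)
$d{\left(K,F \right)} = - \frac{K \left(1 + 4 K^{2}\right)}{4}$ ($d{\left(K,F \right)} = - \frac{\left(1 + \left(K + K\right)^{2}\right) K}{4} = - \frac{\left(1 + \left(2 K\right)^{2}\right) K}{4} = - \frac{\left(1 + 4 K^{2}\right) K}{4} = - \frac{K \left(1 + 4 K^{2}\right)}{4}$)
$d{\left(72,O{\left(-8 \right)} \right)} \left(-3\right) = \left(- 72^{3} - 18\right) \left(-3\right) = \left(\left(-1\right) 373248 - 18\right) \left(-3\right) = \left(-373248 - 18\right) \left(-3\right) = \left(-373266\right) \left(-3\right) = 1119798$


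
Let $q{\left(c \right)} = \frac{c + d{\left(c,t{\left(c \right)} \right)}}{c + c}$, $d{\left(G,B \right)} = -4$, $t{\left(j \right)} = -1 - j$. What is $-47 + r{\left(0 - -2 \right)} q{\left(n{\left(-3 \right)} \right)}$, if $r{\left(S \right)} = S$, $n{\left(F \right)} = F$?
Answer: $- \frac{134}{3} \approx -44.667$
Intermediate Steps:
$q{\left(c \right)} = \frac{-4 + c}{2 c}$ ($q{\left(c \right)} = \frac{c - 4}{c + c} = \frac{-4 + c}{2 c}$)
$-47 + r{\left(0 - -2 \right)} q{\left(n{\left(-3 \right)} \right)} = -47 + \left(0 - -2\right) \frac{-4 - 3}{2 \left(-3\right)} = -47 + \left(0 + 2\right) \frac{1}{2} \left(- \frac{1}{3}\right) \left(-7\right) = -47 + 2 \cdot \frac{7}{6} = -47 + \frac{7}{3} = - \frac{134}{3}$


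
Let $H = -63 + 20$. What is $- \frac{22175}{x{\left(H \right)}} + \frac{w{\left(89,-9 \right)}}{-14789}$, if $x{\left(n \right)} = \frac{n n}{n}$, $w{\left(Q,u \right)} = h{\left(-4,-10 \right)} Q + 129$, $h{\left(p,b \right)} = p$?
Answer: $\frac{327955836}{635927} \approx 515.71$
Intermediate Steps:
$H = -43$
$w{\left(Q,u \right)} = 129 - 4 Q$ ($w{\left(Q,u \right)} = - 4 Q + 129 = 129 - 4 Q$)
$x{\left(n \right)} = n$ ($x{\left(n \right)} = \frac{n^{2}}{n} = n$)
$- \frac{22175}{x{\left(H \right)}} + \frac{w{\left(89,-9 \right)}}{-14789} = - \frac{22175}{-43} + \frac{129 - 356}{-14789} = \left(-22175\right) \left(- \frac{1}{43}\right) + \left(129 - 356\right) \left(- \frac{1}{14789}\right) = \frac{22175}{43} - - \frac{227}{14789} = \frac{22175}{43} + \frac{227}{14789} = \frac{327955836}{635927}$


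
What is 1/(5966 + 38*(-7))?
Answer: 1/5700 ≈ 0.00017544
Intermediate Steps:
1/(5966 + 38*(-7)) = 1/(5966 - 266) = 1/5700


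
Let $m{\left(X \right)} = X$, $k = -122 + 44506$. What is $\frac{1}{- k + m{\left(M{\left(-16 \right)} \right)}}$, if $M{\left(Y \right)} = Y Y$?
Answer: $- \frac{1}{44128} \approx -2.2661 \cdot 10^{-5}$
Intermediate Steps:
$M{\left(Y \right)} = Y^{2}$
$k = 44384$
$\frac{1}{- k + m{\left(M{\left(-16 \right)} \right)}} = \frac{1}{\left(-1\right) 44384 + \left(-16\right)^{2}} = \frac{1}{-44384 + 256} = \frac{1}{-44128} = - \frac{1}{44128}$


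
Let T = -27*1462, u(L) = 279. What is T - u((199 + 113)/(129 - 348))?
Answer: -39753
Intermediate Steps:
T = -39474
T - u((199 + 113)/(129 - 348)) = -39474 - 1*279 = -39474 - 279 = -39753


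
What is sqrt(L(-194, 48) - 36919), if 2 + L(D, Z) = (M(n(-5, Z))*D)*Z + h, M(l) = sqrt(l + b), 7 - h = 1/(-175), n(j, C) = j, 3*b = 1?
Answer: sqrt(-45219643 - 3802400*I*sqrt(42))/35 ≈ 50.623 - 198.69*I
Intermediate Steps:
b = 1/3 (b = (1/3)*1 = 1/3 ≈ 0.33333)
h = 1226/175 (h = 7 - 1/(-175) = 7 - 1*(-1/175) = 7 + 1/175 = 1226/175 ≈ 7.0057)
M(l) = sqrt(1/3 + l) (M(l) = sqrt(l + 1/3) = sqrt(1/3 + l))
L(D, Z) = 876/175 + I*D*Z*sqrt(42)/3 (L(D, Z) = -2 + (((sqrt(3 + 9*(-5))/3)*D)*Z + 1226/175) = -2 + (((sqrt(3 - 45)/3)*D)*Z + 1226/175) = -2 + (((sqrt(-42)/3)*D)*Z + 1226/175) = -2 + ((((I*sqrt(42))/3)*D)*Z + 1226/175) = -2 + (((I*sqrt(42)/3)*D)*Z + 1226/175) = -2 + ((I*D*sqrt(42)/3)*Z + 1226/175) = -2 + (I*D*Z*sqrt(42)/3 + 1226/175) = -2 + (1226/175 + I*D*Z*sqrt(42)/3) = 876/175 + I*D*Z*sqrt(42)/3)
sqrt(L(-194, 48) - 36919) = sqrt((876/175 + (1/3)*I*(-194)*48*sqrt(42)) - 36919) = sqrt((876/175 - 3104*I*sqrt(42)) - 36919) = sqrt(-6459949/175 - 3104*I*sqrt(42))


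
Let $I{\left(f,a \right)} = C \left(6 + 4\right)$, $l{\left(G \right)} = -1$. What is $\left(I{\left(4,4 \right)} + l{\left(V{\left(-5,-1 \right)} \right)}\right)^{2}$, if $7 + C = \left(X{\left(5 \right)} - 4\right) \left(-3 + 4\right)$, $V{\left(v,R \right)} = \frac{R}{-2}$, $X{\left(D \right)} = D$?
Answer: $3721$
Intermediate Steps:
$V{\left(v,R \right)} = - \frac{R}{2}$ ($V{\left(v,R \right)} = R \left(- \frac{1}{2}\right) = - \frac{R}{2}$)
$C = -6$ ($C = -7 + \left(5 - 4\right) \left(-3 + 4\right) = -7 + 1 \cdot 1 = -7 + 1 = -6$)
$I{\left(f,a \right)} = -60$ ($I{\left(f,a \right)} = - 6 \left(6 + 4\right) = \left(-6\right) 10 = -60$)
$\left(I{\left(4,4 \right)} + l{\left(V{\left(-5,-1 \right)} \right)}\right)^{2} = \left(-60 - 1\right)^{2} = \left(-61\right)^{2} = 3721$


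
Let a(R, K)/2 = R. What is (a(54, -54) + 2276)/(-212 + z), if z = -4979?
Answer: -2384/5191 ≈ -0.45926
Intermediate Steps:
a(R, K) = 2*R
(a(54, -54) + 2276)/(-212 + z) = (2*54 + 2276)/(-212 - 4979) = (108 + 2276)/(-5191) = 2384*(-1/5191) = -2384/5191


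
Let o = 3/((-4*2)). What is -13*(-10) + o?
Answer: 1037/8 ≈ 129.63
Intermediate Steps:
o = -3/8 (o = 3/(-8) = 3*(-1/8) = -3/8 ≈ -0.37500)
-13*(-10) + o = -13*(-10) - 3/8 = 130 - 3/8 = 1037/8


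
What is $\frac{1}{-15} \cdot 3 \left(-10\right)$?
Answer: $2$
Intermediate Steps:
$\frac{1}{-15} \cdot 3 \left(-10\right) = \left(- \frac{1}{15}\right) 3 \left(-10\right) = \left(- \frac{1}{5}\right) \left(-10\right) = 2$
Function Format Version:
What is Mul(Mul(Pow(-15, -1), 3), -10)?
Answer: 2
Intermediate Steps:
Mul(Mul(Pow(-15, -1), 3), -10) = Mul(Mul(Rational(-1, 15), 3), -10) = Mul(Rational(-1, 5), -10) = 2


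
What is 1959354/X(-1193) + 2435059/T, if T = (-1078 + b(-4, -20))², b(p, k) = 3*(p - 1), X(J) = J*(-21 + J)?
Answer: 2933720558282/865106267999 ≈ 3.3912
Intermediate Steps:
b(p, k) = -3 + 3*p (b(p, k) = 3*(-1 + p) = -3 + 3*p)
T = 1194649 (T = (-1078 + (-3 + 3*(-4)))² = (-1078 + (-3 - 12))² = (-1078 - 15)² = (-1093)² = 1194649)
1959354/X(-1193) + 2435059/T = 1959354/((-1193*(-21 - 1193))) + 2435059/1194649 = 1959354/((-1193*(-1214))) + 2435059*(1/1194649) = 1959354/1448302 + 2435059/1194649 = 1959354*(1/1448302) + 2435059/1194649 = 979677/724151 + 2435059/1194649 = 2933720558282/865106267999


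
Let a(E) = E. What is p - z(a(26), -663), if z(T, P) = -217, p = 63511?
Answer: 63728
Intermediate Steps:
p - z(a(26), -663) = 63511 - 1*(-217) = 63511 + 217 = 63728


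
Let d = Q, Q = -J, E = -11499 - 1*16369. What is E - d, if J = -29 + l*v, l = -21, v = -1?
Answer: -27876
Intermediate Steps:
J = -8 (J = -29 - 21*(-1) = -29 + 21 = -8)
E = -27868 (E = -11499 - 16369 = -27868)
Q = 8 (Q = -1*(-8) = 8)
d = 8
E - d = -27868 - 1*8 = -27868 - 8 = -27876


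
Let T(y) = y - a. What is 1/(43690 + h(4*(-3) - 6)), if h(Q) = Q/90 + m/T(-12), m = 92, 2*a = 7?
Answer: 155/6770999 ≈ 2.2892e-5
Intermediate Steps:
a = 7/2 (a = (1/2)*7 = 7/2 ≈ 3.5000)
T(y) = -7/2 + y (T(y) = y - 1*7/2 = y - 7/2 = -7/2 + y)
h(Q) = -184/31 + Q/90 (h(Q) = Q/90 + 92/(-7/2 - 12) = Q*(1/90) + 92/(-31/2) = Q/90 + 92*(-2/31) = Q/90 - 184/31 = -184/31 + Q/90)
1/(43690 + h(4*(-3) - 6)) = 1/(43690 + (-184/31 + (4*(-3) - 6)/90)) = 1/(43690 + (-184/31 + (-12 - 6)/90)) = 1/(43690 + (-184/31 + (1/90)*(-18))) = 1/(43690 + (-184/31 - 1/5)) = 1/(43690 - 951/155) = 1/(6770999/155) = 155/6770999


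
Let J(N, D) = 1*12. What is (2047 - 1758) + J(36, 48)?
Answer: 301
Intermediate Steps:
J(N, D) = 12
(2047 - 1758) + J(36, 48) = (2047 - 1758) + 12 = 289 + 12 = 301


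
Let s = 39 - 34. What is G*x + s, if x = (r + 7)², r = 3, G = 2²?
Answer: 405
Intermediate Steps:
G = 4
s = 5
x = 100 (x = (3 + 7)² = 10² = 100)
G*x + s = 4*100 + 5 = 400 + 5 = 405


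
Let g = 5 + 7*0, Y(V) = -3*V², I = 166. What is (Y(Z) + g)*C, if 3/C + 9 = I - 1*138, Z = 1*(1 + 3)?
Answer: -129/19 ≈ -6.7895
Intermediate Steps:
Z = 4 (Z = 1*4 = 4)
C = 3/19 (C = 3/(-9 + (166 - 1*138)) = 3/(-9 + (166 - 138)) = 3/(-9 + 28) = 3/19 ≈ 0.15789)
g = 5 (g = 5 + 0 = 5)
(Y(Z) + g)*C = (-3*4² + 5)*(3/19) = (-3*16 + 5)*(3/19) = (-48 + 5)*(3/19) = -43*3/19 = -129/19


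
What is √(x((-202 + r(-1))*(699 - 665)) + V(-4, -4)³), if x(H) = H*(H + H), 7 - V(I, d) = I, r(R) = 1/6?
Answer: √847661117/3 ≈ 9704.9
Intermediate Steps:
r(R) = ⅙
V(I, d) = 7 - I
x(H) = 2*H² (x(H) = H*(2*H) = 2*H²)
√(x((-202 + r(-1))*(699 - 665)) + V(-4, -4)³) = √(2*((-202 + ⅙)*(699 - 665))² + (7 - 1*(-4))³) = √(2*(-1211/6*34)² + (7 + 4)³) = √(2*(-20587/3)² + 11³) = √(2*(423824569/9) + 1331) = √(847649138/9 + 1331) = √(847661117/9) = √847661117/3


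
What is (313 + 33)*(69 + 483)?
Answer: 190992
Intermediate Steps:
(313 + 33)*(69 + 483) = 346*552 = 190992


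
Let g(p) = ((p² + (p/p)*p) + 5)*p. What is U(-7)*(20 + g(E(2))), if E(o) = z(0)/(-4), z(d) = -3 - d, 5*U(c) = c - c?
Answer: 0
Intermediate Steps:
U(c) = 0 (U(c) = (c - c)/5 = (⅕)*0 = 0)
E(o) = ¾ (E(o) = (-3 - 1*0)/(-4) = (-3 + 0)*(-¼) = -3*(-¼) = ¾)
g(p) = p*(5 + p + p²) (g(p) = ((p² + 1*p) + 5)*p = ((p² + p) + 5)*p = ((p + p²) + 5)*p = (5 + p + p²)*p = p*(5 + p + p²))
U(-7)*(20 + g(E(2))) = 0*(20 + 3*(5 + ¾ + (¾)²)/4) = 0*(20 + 3*(5 + ¾ + 9/16)/4) = 0*(20 + (¾)*(101/16)) = 0*(20 + 303/64) = 0*(1583/64) = 0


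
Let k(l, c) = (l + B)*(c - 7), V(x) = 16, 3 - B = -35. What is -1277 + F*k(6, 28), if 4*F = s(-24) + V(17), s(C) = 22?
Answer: 7501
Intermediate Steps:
B = 38 (B = 3 - 1*(-35) = 3 + 35 = 38)
F = 19/2 (F = (22 + 16)/4 = (1/4)*38 = 19/2 ≈ 9.5000)
k(l, c) = (-7 + c)*(38 + l) (k(l, c) = (l + 38)*(c - 7) = (38 + l)*(-7 + c) = (-7 + c)*(38 + l))
-1277 + F*k(6, 28) = -1277 + 19*(-266 - 7*6 + 38*28 + 28*6)/2 = -1277 + 19*(-266 - 42 + 1064 + 168)/2 = -1277 + (19/2)*924 = -1277 + 8778 = 7501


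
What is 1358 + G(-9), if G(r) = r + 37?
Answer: 1386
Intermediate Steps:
G(r) = 37 + r
1358 + G(-9) = 1358 + (37 - 9) = 1358 + 28 = 1386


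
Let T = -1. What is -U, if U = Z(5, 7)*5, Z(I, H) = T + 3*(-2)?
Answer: 35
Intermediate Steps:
Z(I, H) = -7 (Z(I, H) = -1 + 3*(-2) = -1 - 6 = -7)
U = -35 (U = -7*5 = -35)
-U = -1*(-35) = 35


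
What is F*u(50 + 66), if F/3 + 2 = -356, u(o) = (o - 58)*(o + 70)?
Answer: -11586312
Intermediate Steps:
u(o) = (-58 + o)*(70 + o)
F = -1074 (F = -6 + 3*(-356) = -6 - 1068 = -1074)
F*u(50 + 66) = -1074*(-4060 + (50 + 66)² + 12*(50 + 66)) = -1074*(-4060 + 116² + 12*116) = -1074*(-4060 + 13456 + 1392) = -1074*10788 = -11586312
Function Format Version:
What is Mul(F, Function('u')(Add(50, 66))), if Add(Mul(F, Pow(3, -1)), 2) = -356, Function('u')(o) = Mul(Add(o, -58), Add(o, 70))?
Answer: -11586312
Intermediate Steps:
Function('u')(o) = Mul(Add(-58, o), Add(70, o))
F = -1074 (F = Add(-6, Mul(3, -356)) = Add(-6, -1068) = -1074)
Mul(F, Function('u')(Add(50, 66))) = Mul(-1074, Add(-4060, Pow(Add(50, 66), 2), Mul(12, Add(50, 66)))) = Mul(-1074, Add(-4060, Pow(116, 2), Mul(12, 116))) = Mul(-1074, Add(-4060, 13456, 1392)) = Mul(-1074, 10788) = -11586312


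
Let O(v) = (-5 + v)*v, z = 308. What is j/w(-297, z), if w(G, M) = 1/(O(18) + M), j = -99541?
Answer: -53951222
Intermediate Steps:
O(v) = v*(-5 + v)
w(G, M) = 1/(234 + M) (w(G, M) = 1/(18*(-5 + 18) + M) = 1/(18*13 + M) = 1/(234 + M))
j/w(-297, z) = -99541/(1/(234 + 308)) = -99541/(1/542) = -99541/1/542 = -99541*542 = -53951222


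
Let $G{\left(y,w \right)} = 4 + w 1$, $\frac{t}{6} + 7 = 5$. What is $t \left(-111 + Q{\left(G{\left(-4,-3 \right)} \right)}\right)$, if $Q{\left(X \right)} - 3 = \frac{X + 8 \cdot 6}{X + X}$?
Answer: $1002$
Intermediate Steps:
$t = -12$ ($t = -42 + 6 \cdot 5 = -42 + 30 = -12$)
$G{\left(y,w \right)} = 4 + w$
$Q{\left(X \right)} = 3 + \frac{48 + X}{2 X}$ ($Q{\left(X \right)} = 3 + \frac{X + 8 \cdot 6}{X + X} = 3 + \frac{X + 48}{2 X} = 3 + \left(48 + X\right) \frac{1}{2 X} = 3 + \frac{48 + X}{2 X}$)
$t \left(-111 + Q{\left(G{\left(-4,-3 \right)} \right)}\right) = - 12 \left(-111 + \left(\frac{7}{2} + \frac{24}{4 - 3}\right)\right) = - 12 \left(-111 + \left(\frac{7}{2} + \frac{24}{1}\right)\right) = - 12 \left(-111 + \left(\frac{7}{2} + 24 \cdot 1\right)\right) = - 12 \left(-111 + \left(\frac{7}{2} + 24\right)\right) = - 12 \left(-111 + \frac{55}{2}\right) = \left(-12\right) \left(- \frac{167}{2}\right) = 1002$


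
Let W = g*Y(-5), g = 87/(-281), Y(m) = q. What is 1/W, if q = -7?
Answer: 281/609 ≈ 0.46141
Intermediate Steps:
Y(m) = -7
g = -87/281 (g = 87*(-1/281) = -87/281 ≈ -0.30961)
W = 609/281 (W = -87/281*(-7) = 609/281 ≈ 2.1673)
1/W = 1/(609/281) = 281/609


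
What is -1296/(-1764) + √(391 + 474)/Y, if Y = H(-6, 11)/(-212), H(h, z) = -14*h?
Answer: 36/49 - 53*√865/21 ≈ -73.493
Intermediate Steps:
Y = -21/53 (Y = -14*(-6)/(-212) = 84*(-1/212) = -21/53 ≈ -0.39623)
-1296/(-1764) + √(391 + 474)/Y = -1296/(-1764) + √(391 + 474)/(-21/53) = -1296*(-1/1764) + √865*(-53/21) = 36/49 - 53*√865/21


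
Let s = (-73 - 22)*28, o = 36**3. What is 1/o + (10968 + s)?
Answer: 387618049/46656 ≈ 8308.0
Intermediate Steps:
o = 46656
s = -2660 (s = -95*28 = -2660)
1/o + (10968 + s) = 1/46656 + (10968 - 2660) = 1/46656 + 8308 = 387618049/46656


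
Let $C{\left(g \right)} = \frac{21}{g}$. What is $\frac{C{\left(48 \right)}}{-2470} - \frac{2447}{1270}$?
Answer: $- \frac{9671433}{5019040} \approx -1.9269$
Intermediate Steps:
$\frac{C{\left(48 \right)}}{-2470} - \frac{2447}{1270} = \frac{21 \cdot \frac{1}{48}}{-2470} - \frac{2447}{1270} = 21 \cdot \frac{1}{48} \left(- \frac{1}{2470}\right) - \frac{2447}{1270} = \frac{7}{16} \left(- \frac{1}{2470}\right) - \frac{2447}{1270} = - \frac{7}{39520} - \frac{2447}{1270} = - \frac{9671433}{5019040}$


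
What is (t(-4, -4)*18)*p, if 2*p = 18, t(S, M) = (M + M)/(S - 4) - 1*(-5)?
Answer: 972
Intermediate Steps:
t(S, M) = 5 + 2*M/(-4 + S) (t(S, M) = (2*M)/(-4 + S) + 5 = 2*M/(-4 + S) + 5 = 5 + 2*M/(-4 + S))
p = 9 (p = (½)*18 = 9)
(t(-4, -4)*18)*p = (((-20 + 2*(-4) + 5*(-4))/(-4 - 4))*18)*9 = (((-20 - 8 - 20)/(-8))*18)*9 = (-⅛*(-48)*18)*9 = (6*18)*9 = 108*9 = 972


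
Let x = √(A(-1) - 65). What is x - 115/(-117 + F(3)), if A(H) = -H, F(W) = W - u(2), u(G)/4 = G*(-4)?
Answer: 115/82 + 8*I ≈ 1.4024 + 8.0*I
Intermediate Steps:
u(G) = -16*G (u(G) = 4*(G*(-4)) = 4*(-4*G) = -16*G)
F(W) = 32 + W (F(W) = W - (-16)*2 = W - 1*(-32) = W + 32 = 32 + W)
x = 8*I (x = √(-1*(-1) - 65) = √(1 - 65) = √(-64) = 8*I ≈ 8.0*I)
x - 115/(-117 + F(3)) = 8*I - 115/(-117 + (32 + 3)) = 8*I - 115/(-117 + 35) = 8*I - 115/(-82) = 8*I - 1/82*(-115) = 8*I + 115/82 = 115/82 + 8*I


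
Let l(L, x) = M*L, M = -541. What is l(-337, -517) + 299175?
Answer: 481492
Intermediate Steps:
l(L, x) = -541*L
l(-337, -517) + 299175 = -541*(-337) + 299175 = 182317 + 299175 = 481492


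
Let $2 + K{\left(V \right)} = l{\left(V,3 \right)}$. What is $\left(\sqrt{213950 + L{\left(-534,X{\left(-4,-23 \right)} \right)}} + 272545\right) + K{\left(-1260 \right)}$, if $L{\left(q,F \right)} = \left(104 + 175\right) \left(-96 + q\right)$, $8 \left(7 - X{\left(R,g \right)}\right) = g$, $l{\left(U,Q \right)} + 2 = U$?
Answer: $271281 + 2 \sqrt{9545} \approx 2.7148 \cdot 10^{5}$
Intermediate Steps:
$l{\left(U,Q \right)} = -2 + U$
$X{\left(R,g \right)} = 7 - \frac{g}{8}$
$L{\left(q,F \right)} = -26784 + 279 q$ ($L{\left(q,F \right)} = 279 \left(-96 + q\right) = -26784 + 279 q$)
$K{\left(V \right)} = -4 + V$ ($K{\left(V \right)} = -2 + \left(-2 + V\right) = -4 + V$)
$\left(\sqrt{213950 + L{\left(-534,X{\left(-4,-23 \right)} \right)}} + 272545\right) + K{\left(-1260 \right)} = \left(\sqrt{213950 + \left(-26784 + 279 \left(-534\right)\right)} + 272545\right) - 1264 = \left(\sqrt{213950 - 175770} + 272545\right) - 1264 = \left(\sqrt{38180} + 272545\right) - 1264 = \left(2 \sqrt{9545} + 272545\right) - 1264 = \left(272545 + 2 \sqrt{9545}\right) - 1264 = 271281 + 2 \sqrt{9545}$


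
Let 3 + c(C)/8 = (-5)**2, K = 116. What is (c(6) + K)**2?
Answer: 85264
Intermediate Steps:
c(C) = 176 (c(C) = -24 + 8*(-5)**2 = -24 + 8*25 = -24 + 200 = 176)
(c(6) + K)**2 = (176 + 116)**2 = 292**2 = 85264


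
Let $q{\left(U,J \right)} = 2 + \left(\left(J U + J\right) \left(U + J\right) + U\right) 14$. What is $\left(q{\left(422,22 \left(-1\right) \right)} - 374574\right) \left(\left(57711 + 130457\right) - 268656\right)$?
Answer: $4224192464832$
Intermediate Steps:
$q{\left(U,J \right)} = 2 + 14 U + 14 \left(J + U\right) \left(J + J U\right)$ ($q{\left(U,J \right)} = 2 + \left(\left(J + J U\right) \left(J + U\right) + U\right) 14 = 2 + \left(\left(J + U\right) \left(J + J U\right) + U\right) 14 = 2 + \left(U + \left(J + U\right) \left(J + J U\right)\right) 14 = 2 + \left(14 U + 14 \left(J + U\right) \left(J + J U\right)\right) = 2 + 14 U + 14 \left(J + U\right) \left(J + J U\right)$)
$\left(q{\left(422,22 \left(-1\right) \right)} - 374574\right) \left(\left(57711 + 130457\right) - 268656\right) = \left(\left(2 + 14 \cdot 422 + 14 \left(22 \left(-1\right)\right)^{2} + 14 \cdot 22 \left(-1\right) 422 + 14 \cdot 22 \left(-1\right) 422^{2} + 14 \cdot 422 \left(22 \left(-1\right)\right)^{2}\right) - 374574\right) \left(\left(57711 + 130457\right) - 268656\right) = \left(\left(2 + 5908 + 14 \left(-22\right)^{2} + 14 \left(-22\right) 422 + 14 \left(-22\right) 178084 + 14 \cdot 422 \left(-22\right)^{2}\right) - 374574\right) \left(188168 - 268656\right) = \left(\left(2 + 5908 + 14 \cdot 484 - 129976 - 54849872 + 14 \cdot 422 \cdot 484\right) - 374574\right) \left(-80488\right) = \left(\left(2 + 5908 + 6776 - 129976 - 54849872 + 2859472\right) - 374574\right) \left(-80488\right) = \left(-52107690 - 374574\right) \left(-80488\right) = \left(-52482264\right) \left(-80488\right) = 4224192464832$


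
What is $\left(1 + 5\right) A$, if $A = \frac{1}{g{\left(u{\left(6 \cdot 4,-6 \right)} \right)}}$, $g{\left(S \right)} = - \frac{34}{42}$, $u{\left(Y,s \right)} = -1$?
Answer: $- \frac{126}{17} \approx -7.4118$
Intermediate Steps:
$g{\left(S \right)} = - \frac{17}{21}$ ($g{\left(S \right)} = \left(-34\right) \frac{1}{42} = - \frac{17}{21}$)
$A = - \frac{21}{17}$ ($A = \frac{1}{- \frac{17}{21}} = - \frac{21}{17} \approx -1.2353$)
$\left(1 + 5\right) A = \left(1 + 5\right) \left(- \frac{21}{17}\right) = 6 \left(- \frac{21}{17}\right) = - \frac{126}{17}$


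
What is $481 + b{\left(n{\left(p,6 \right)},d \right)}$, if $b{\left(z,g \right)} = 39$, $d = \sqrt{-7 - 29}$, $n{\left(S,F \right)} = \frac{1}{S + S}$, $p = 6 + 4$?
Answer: $520$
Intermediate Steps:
$p = 10$
$n{\left(S,F \right)} = \frac{1}{2 S}$
$d = 6 i$ ($d = \sqrt{-36} = 6 i \approx 6.0 i$)
$481 + b{\left(n{\left(p,6 \right)},d \right)} = 481 + 39 = 520$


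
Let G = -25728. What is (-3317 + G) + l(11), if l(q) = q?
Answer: -29034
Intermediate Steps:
(-3317 + G) + l(11) = (-3317 - 25728) + 11 = -29045 + 11 = -29034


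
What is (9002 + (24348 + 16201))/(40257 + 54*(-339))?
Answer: 16517/7317 ≈ 2.2573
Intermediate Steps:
(9002 + (24348 + 16201))/(40257 + 54*(-339)) = (9002 + 40549)/(40257 - 18306) = 49551/21951 = 49551*(1/21951) = 16517/7317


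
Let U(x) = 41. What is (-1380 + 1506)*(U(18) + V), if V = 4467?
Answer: 568008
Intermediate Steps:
(-1380 + 1506)*(U(18) + V) = (-1380 + 1506)*(41 + 4467) = 126*4508 = 568008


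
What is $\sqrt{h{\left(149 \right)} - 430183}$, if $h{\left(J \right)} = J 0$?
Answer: $i \sqrt{430183} \approx 655.88 i$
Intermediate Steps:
$h{\left(J \right)} = 0$
$\sqrt{h{\left(149 \right)} - 430183} = \sqrt{0 - 430183} = \sqrt{-430183} = i \sqrt{430183}$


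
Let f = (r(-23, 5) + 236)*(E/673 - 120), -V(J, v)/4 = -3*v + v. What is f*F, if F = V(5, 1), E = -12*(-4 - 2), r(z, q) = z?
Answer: -137492352/673 ≈ -2.0430e+5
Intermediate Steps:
V(J, v) = 8*v (V(J, v) = -4*(-3*v + v) = -(-8)*v = 8*v)
E = 72 (E = -12*(-6) = 72)
F = 8 (F = 8*1 = 8)
f = -17186544/673 (f = (-23 + 236)*(72/673 - 120) = 213*(72*(1/673) - 120) = 213*(72/673 - 120) = 213*(-80688/673) = -17186544/673 ≈ -25537.)
f*F = -17186544/673*8 = -137492352/673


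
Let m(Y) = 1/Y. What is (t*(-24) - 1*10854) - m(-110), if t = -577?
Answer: 329341/110 ≈ 2994.0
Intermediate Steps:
(t*(-24) - 1*10854) - m(-110) = (-577*(-24) - 1*10854) - 1/(-110) = (13848 - 10854) - 1*(-1/110) = 2994 + 1/110 = 329341/110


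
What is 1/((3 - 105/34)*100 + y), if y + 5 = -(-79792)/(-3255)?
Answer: -55335/2121389 ≈ -0.026084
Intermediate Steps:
y = -96067/3255 (y = -5 - (-79792)/(-3255) = -5 - (-79792)*(-1)/3255 = -5 - 1*79792/3255 = -5 - 79792/3255 = -96067/3255 ≈ -29.514)
1/((3 - 105/34)*100 + y) = 1/((3 - 105/34)*100 - 96067/3255) = 1/(-3/34*100 - 96067/3255) = 1/(-150/17 - 96067/3255) = 1/(-2121389/55335) = -55335/2121389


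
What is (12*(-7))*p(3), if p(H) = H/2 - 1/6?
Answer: -112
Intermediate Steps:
p(H) = -1/6 + H/2 (p(H) = H*(1/2) - 1*1/6 = H/2 - 1/6 = -1/6 + H/2)
(12*(-7))*p(3) = (12*(-7))*(-1/6 + (1/2)*3) = -84*(-1/6 + 3/2) = -84*4/3 = -112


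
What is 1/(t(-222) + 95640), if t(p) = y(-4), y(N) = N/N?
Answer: 1/95641 ≈ 1.0456e-5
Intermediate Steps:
y(N) = 1
t(p) = 1
1/(t(-222) + 95640) = 1/(1 + 95640) = 1/95641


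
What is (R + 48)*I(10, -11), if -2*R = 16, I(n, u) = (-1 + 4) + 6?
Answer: 360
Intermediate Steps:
I(n, u) = 9 (I(n, u) = 3 + 6 = 9)
R = -8 (R = -½*16 = -8)
(R + 48)*I(10, -11) = (-8 + 48)*9 = 40*9 = 360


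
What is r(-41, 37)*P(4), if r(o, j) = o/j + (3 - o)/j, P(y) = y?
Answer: 12/37 ≈ 0.32432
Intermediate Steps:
r(o, j) = o/j + (3 - o)/j
r(-41, 37)*P(4) = (3/37)*4 = 12/37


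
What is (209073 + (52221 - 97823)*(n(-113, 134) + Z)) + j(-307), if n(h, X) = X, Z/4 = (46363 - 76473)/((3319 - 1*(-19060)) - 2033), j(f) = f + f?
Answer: -57297019717/10173 ≈ -5.6323e+6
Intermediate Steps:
j(f) = 2*f
Z = -60220/10173 (Z = 4*((46363 - 76473)/((3319 - 1*(-19060)) - 2033)) = 4*(-30110/((3319 + 19060) - 2033)) = 4*(-30110/(22379 - 2033)) = 4*(-30110/20346) = 4*(-30110*1/20346) = 4*(-15055/10173) = -60220/10173 ≈ -5.9196)
(209073 + (52221 - 97823)*(n(-113, 134) + Z)) + j(-307) = (209073 + (52221 - 97823)*(134 - 60220/10173)) + 2*(-307) = (209073 - 45602*1302962/10173) - 614 = (209073 - 59417673124/10173) - 614 = -57290773495/10173 - 614 = -57297019717/10173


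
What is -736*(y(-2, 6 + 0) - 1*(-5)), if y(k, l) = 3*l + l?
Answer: -21344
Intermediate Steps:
y(k, l) = 4*l
-736*(y(-2, 6 + 0) - 1*(-5)) = -736*(4*(6 + 0) - 1*(-5)) = -736*(4*6 + 5) = -736*(24 + 5) = -736*29 = -21344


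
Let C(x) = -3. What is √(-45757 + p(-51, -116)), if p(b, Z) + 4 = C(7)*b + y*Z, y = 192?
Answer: 2*I*√16970 ≈ 260.54*I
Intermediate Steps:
p(b, Z) = -4 - 3*b + 192*Z (p(b, Z) = -4 + (-3*b + 192*Z) = -4 - 3*b + 192*Z)
√(-45757 + p(-51, -116)) = √(-45757 + (-4 - 3*(-51) + 192*(-116))) = √(-45757 + (-4 + 153 - 22272)) = √(-45757 - 22123) = √(-67880) = 2*I*√16970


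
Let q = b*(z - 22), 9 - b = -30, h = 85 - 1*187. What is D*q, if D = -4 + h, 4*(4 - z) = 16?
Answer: 90948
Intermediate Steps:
z = 0 (z = 4 - ¼*16 = 4 - 4 = 0)
h = -102 (h = 85 - 187 = -102)
b = 39 (b = 9 - 1*(-30) = 9 + 30 = 39)
D = -106 (D = -4 - 102 = -106)
q = -858 (q = 39*(0 - 22) = 39*(-22) = -858)
D*q = -106*(-858) = 90948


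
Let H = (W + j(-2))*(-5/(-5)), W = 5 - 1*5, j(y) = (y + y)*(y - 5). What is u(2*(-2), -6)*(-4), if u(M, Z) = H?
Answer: -112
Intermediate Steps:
j(y) = 2*y*(-5 + y) (j(y) = (2*y)*(-5 + y) = 2*y*(-5 + y))
W = 0 (W = 5 - 5 = 0)
H = 28 (H = (0 + 2*(-2)*(-5 - 2))*(-5/(-5)) = (0 + 2*(-2)*(-7))*(-5*(-1/5)) = (0 + 28)*1 = 28*1 = 28)
u(M, Z) = 28
u(2*(-2), -6)*(-4) = 28*(-4) = -112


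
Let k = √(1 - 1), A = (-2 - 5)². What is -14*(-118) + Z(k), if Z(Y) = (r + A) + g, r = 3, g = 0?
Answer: 1704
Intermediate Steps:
A = 49 (A = (-7)² = 49)
k = 0 (k = √0 = 0)
Z(Y) = 52 (Z(Y) = (3 + 49) + 0 = 52 + 0 = 52)
-14*(-118) + Z(k) = -14*(-118) + 52 = 1652 + 52 = 1704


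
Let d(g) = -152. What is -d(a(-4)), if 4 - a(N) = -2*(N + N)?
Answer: 152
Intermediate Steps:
a(N) = 4 + 4*N (a(N) = 4 - (-2)*(N + N) = 4 - (-2)*2*N = 4 - (-4)*N = 4 + 4*N)
-d(a(-4)) = -1*(-152) = 152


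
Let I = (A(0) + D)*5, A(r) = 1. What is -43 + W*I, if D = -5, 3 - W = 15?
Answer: 197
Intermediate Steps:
W = -12 (W = 3 - 1*15 = 3 - 15 = -12)
I = -20 (I = (1 - 5)*5 = -4*5 = -20)
-43 + W*I = -43 - 12*(-20) = -43 + 240 = 197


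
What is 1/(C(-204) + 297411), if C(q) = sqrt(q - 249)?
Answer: 99137/29484434458 - I*sqrt(453)/88453303374 ≈ 3.3624e-6 - 2.4062e-10*I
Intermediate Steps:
C(q) = sqrt(-249 + q)
1/(C(-204) + 297411) = 1/(sqrt(-249 - 204) + 297411) = 1/(sqrt(-453) + 297411) = 1/(I*sqrt(453) + 297411) = 1/(297411 + I*sqrt(453))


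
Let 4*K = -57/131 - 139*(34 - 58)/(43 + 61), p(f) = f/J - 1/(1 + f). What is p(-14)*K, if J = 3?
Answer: -1607599/44278 ≈ -36.307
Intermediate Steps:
p(f) = -1/(1 + f) + f/3 (p(f) = f/3 - 1/(1 + f) = -1/(1 + f) + f/3)
K = 26943/3406 (K = (-57/131 - 139*(34 - 58)/(43 + 61))/4 = (-57*1/131 - 139/(104/(-24)))/4 = (-57/131 - 139/(104*(-1/24)))/4 = (-57/131 - 139/(-13/3))/4 = (-57/131 - 139*(-3/13))/4 = (-57/131 + 417/13)/4 = (¼)*(53886/1703) = 26943/3406 ≈ 7.9105)
p(-14)*K = ((-3 - 14 + (-14)²)/(3*(1 - 14)))*(26943/3406) = ((⅓)*(-3 - 14 + 196)/(-13))*(26943/3406) = ((⅓)*(-1/13)*179)*(26943/3406) = -179/39*26943/3406 = -1607599/44278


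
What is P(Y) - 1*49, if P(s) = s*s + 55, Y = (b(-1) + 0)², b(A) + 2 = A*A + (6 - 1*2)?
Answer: 87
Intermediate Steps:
b(A) = 2 + A² (b(A) = -2 + (A*A + (6 - 1*2)) = -2 + (A² + (6 - 2)) = -2 + (A² + 4) = -2 + (4 + A²) = 2 + A²)
Y = 9 (Y = ((2 + (-1)²) + 0)² = ((2 + 1) + 0)² = (3 + 0)² = 3² = 9)
P(s) = 55 + s² (P(s) = s² + 55 = 55 + s²)
P(Y) - 1*49 = (55 + 9²) - 1*49 = (55 + 81) - 49 = 136 - 49 = 87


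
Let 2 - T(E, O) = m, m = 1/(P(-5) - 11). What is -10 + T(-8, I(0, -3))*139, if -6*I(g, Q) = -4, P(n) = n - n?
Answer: 3087/11 ≈ 280.64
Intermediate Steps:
P(n) = 0
I(g, Q) = ⅔ (I(g, Q) = -⅙*(-4) = ⅔)
m = -1/11 (m = 1/(0 - 11) = 1/(-11) = -1/11 ≈ -0.090909)
T(E, O) = 23/11 (T(E, O) = 2 - 1*(-1/11) = 2 + 1/11 = 23/11)
-10 + T(-8, I(0, -3))*139 = -10 + (23/11)*139 = -10 + 3197/11 = 3087/11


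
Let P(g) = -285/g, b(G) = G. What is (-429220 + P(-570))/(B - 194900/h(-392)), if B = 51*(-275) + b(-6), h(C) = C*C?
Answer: 16488896312/539063621 ≈ 30.588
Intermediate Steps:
h(C) = C**2
B = -14031 (B = 51*(-275) - 6 = -14025 - 6 = -14031)
(-429220 + P(-570))/(B - 194900/h(-392)) = (-429220 - 285/(-570))/(-14031 - 194900/((-392)**2)) = (-429220 - 285*(-1/570))/(-14031 - 194900/153664) = (-429220 + 1/2)/(-14031 - 194900*1/153664) = -858439/(2*(-14031 - 48725/38416)) = -858439/(2*(-539063621/38416)) = -858439/2*(-38416/539063621) = 16488896312/539063621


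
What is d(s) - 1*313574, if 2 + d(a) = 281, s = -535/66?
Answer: -313295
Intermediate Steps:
s = -535/66 (s = -535*1/66 = -535/66 ≈ -8.1061)
d(a) = 279 (d(a) = -2 + 281 = 279)
d(s) - 1*313574 = 279 - 1*313574 = 279 - 313574 = -313295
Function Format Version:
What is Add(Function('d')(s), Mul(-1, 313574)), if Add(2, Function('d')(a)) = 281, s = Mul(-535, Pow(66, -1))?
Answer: -313295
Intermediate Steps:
s = Rational(-535, 66) (s = Mul(-535, Rational(1, 66)) = Rational(-535, 66) ≈ -8.1061)
Function('d')(a) = 279 (Function('d')(a) = Add(-2, 281) = 279)
Add(Function('d')(s), Mul(-1, 313574)) = Add(279, Mul(-1, 313574)) = Add(279, -313574) = -313295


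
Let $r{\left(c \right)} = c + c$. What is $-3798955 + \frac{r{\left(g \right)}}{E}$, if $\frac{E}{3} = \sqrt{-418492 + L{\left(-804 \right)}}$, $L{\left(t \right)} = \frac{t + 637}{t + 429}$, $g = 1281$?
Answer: $-3798955 - \frac{4270 i \sqrt{2354014995}}{156934333} \approx -3.799 \cdot 10^{6} - 1.3201 i$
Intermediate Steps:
$r{\left(c \right)} = 2 c$
$L{\left(t \right)} = \frac{637 + t}{429 + t}$
$E = \frac{i \sqrt{2354014995}}{25}$ ($E = 3 \sqrt{-418492 + \frac{637 - 804}{429 - 804}} = 3 \sqrt{-418492 + \frac{1}{-375} \left(-167\right)} = 3 \sqrt{-418492 - - \frac{167}{375}} = 3 \sqrt{-418492 + \frac{167}{375}} = 3 \sqrt{- \frac{156934333}{375}} = 3 \frac{i \sqrt{2354014995}}{75} = \frac{i \sqrt{2354014995}}{25} \approx 1940.7 i$)
$-3798955 + \frac{r{\left(g \right)}}{E} = -3798955 + \frac{2 \cdot 1281}{\frac{1}{25} i \sqrt{2354014995}} = -3798955 + 2562 \left(- \frac{5 i \sqrt{2354014995}}{470802999}\right) = -3798955 - \frac{4270 i \sqrt{2354014995}}{156934333}$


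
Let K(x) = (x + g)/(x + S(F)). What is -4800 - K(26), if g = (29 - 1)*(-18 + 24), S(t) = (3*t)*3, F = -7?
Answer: -177406/37 ≈ -4794.8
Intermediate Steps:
S(t) = 9*t
g = 168 (g = 28*6 = 168)
K(x) = (168 + x)/(-63 + x) (K(x) = (x + 168)/(x + 9*(-7)) = (168 + x)/(x - 63) = (168 + x)/(-63 + x))
-4800 - K(26) = -4800 - (168 + 26)/(-63 + 26) = -4800 - 194/(-37) = -4800 - (-1)*194/37 = -4800 - 1*(-194/37) = -4800 + 194/37 = -177406/37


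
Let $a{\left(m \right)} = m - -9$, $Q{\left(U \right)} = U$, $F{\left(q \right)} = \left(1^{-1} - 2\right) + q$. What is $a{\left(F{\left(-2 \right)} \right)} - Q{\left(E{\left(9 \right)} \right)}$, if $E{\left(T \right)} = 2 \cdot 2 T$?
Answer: $-30$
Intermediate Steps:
$E{\left(T \right)} = 4 T$
$F{\left(q \right)} = -1 + q$ ($F{\left(q \right)} = \left(1 - 2\right) + q = -1 + q$)
$a{\left(m \right)} = 9 + m$ ($a{\left(m \right)} = m + 9 = 9 + m$)
$a{\left(F{\left(-2 \right)} \right)} - Q{\left(E{\left(9 \right)} \right)} = \left(9 - 3\right) - 4 \cdot 9 = \left(9 - 3\right) - 36 = 6 - 36 = -30$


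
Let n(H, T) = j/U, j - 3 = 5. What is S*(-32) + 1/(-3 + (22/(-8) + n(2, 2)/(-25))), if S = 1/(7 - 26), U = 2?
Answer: 17012/11229 ≈ 1.5150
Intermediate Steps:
j = 8 (j = 3 + 5 = 8)
n(H, T) = 4 (n(H, T) = 8/2 = 8*(1/2) = 4)
S = -1/19 (S = 1/(-19) = -1/19 ≈ -0.052632)
S*(-32) + 1/(-3 + (22/(-8) + n(2, 2)/(-25))) = -1/19*(-32) + 1/(-3 + (22/(-8) + 4/(-25))) = 32/19 + 1/(-3 + (22*(-1/8) + 4*(-1/25))) = 32/19 + 1/(-3 + (-11/4 - 4/25)) = 32/19 + 1/(-3 - 291/100) = 32/19 + 1/(-591/100) = 32/19 - 100/591 = 17012/11229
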